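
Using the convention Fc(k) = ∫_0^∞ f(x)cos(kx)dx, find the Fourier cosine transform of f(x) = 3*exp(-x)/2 3/(2*(k^2+1))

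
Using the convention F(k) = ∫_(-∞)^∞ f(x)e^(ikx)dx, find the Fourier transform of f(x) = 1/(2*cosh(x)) pi/(2*cosh(pi*k/2))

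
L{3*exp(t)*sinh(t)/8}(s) 3/(8*s*(s - 2))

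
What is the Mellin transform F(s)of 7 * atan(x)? -7 * pi * sec(pi * s/2)/(2 * s)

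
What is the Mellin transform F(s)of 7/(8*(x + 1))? 7*pi*csc(pi*s)/8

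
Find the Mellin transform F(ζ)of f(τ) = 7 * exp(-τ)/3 7 * gamma(ζ)/3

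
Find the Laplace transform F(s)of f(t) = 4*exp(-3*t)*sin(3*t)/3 4/((s + 3)^2 + 9)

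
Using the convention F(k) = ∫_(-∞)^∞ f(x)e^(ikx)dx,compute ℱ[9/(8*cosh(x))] 9*pi/(8*cosh(pi*k/2))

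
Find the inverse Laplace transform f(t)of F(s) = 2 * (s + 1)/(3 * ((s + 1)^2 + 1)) 2 * exp(-t) * cos(t)/3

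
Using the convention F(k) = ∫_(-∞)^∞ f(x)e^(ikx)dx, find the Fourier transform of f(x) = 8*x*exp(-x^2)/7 4*I*sqrt(pi)*k*exp(-k^2/4)/7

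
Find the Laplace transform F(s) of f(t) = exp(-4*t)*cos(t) (s+4) /((s+4) ^2+1) 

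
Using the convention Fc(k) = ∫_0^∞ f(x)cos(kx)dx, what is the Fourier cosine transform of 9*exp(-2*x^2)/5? 9*sqrt(2)*sqrt(pi)*exp(-k^2/8)/20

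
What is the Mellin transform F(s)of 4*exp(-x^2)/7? 2*gamma(s/2)/7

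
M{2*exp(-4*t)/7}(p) 2^(1 - 2*p)*gamma(p)/7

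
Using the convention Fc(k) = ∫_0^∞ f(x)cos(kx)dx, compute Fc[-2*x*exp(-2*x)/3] 2*(k^2-4)/(3*(k^2+4)^2)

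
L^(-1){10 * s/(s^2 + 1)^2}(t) 5 * t * sin(t)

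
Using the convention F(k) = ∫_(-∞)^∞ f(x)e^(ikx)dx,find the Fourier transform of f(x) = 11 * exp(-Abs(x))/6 11/(3 * (k^2 + 1))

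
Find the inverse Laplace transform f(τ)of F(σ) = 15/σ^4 5*τ^3/2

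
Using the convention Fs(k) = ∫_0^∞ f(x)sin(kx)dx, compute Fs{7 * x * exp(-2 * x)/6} 14 * k/(3 * (k^2 + 4)^2)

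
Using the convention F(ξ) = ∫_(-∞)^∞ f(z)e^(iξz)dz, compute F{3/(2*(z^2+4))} 3*pi*exp(-2*Abs(ξ))/4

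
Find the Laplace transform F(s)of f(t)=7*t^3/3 14/s^4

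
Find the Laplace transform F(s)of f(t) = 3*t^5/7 360/(7*s^6)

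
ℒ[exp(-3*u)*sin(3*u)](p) 3/((p+3)^2+9)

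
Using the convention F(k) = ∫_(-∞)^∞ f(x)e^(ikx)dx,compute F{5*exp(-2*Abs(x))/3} 20/(3*(k^2 + 4))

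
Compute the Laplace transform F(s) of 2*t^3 12/s^4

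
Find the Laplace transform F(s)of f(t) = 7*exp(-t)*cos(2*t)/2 7*(s + 1)/(2*((s + 1)^2 + 4))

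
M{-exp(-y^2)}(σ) -gamma(σ/2)/2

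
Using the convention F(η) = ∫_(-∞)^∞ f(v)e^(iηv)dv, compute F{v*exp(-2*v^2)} sqrt(2)*I*sqrt(pi)*η*exp(-η^2/8)/8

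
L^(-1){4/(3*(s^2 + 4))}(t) 2*sin(2*t)/3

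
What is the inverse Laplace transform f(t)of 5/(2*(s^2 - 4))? 5*sinh(2*t)/4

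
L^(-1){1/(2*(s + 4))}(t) exp(-4*t)/2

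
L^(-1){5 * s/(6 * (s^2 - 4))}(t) 5 * cosh(2 * t)/6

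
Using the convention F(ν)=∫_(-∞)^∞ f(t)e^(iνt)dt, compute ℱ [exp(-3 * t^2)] sqrt(3) * sqrt(pi) * exp(-ν^2/12)/3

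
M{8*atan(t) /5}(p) -4*pi*sec(pi*p/2) /(5*p) 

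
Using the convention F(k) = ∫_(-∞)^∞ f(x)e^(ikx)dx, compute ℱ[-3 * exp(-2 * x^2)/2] -3 * sqrt(2) * sqrt(pi) * exp(-k^2/8)/4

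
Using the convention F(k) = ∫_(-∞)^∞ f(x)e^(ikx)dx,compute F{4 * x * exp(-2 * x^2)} sqrt(2) * I * sqrt(pi) * k * exp(-k^2/8)/2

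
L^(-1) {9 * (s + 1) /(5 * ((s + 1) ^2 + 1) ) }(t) 9 * exp(-t) * cos(t) /5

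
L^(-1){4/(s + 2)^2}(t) 4*t*exp(-2*t)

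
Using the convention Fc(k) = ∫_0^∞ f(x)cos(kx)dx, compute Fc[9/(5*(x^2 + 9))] 3*pi*exp(-3*k)/10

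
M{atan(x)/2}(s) -pi*sec(pi*s/2)/(4*s)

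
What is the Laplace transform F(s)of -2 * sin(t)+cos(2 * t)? s/(s^2+4)-2/(s^2+1)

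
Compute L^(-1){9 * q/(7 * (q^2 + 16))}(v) 9 * cos(4 * v)/7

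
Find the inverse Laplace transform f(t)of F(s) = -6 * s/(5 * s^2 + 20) -6 * cos(2 * t)/5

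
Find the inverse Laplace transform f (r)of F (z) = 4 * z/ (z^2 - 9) 4 * cosh (3 * r)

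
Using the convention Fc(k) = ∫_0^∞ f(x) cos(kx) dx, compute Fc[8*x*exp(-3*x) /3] 8*(9 - k^2) /(3*(k^2+9) ^2) 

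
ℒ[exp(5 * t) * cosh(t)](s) (s - 5)/((s - 5)^2-1)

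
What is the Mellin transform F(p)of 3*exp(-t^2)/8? 3*gamma(p/2)/16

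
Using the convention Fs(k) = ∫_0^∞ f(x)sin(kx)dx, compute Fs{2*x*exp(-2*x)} 8*k/(k^2 + 4)^2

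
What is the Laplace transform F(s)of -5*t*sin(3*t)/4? -15*s/(2*(s^2+9)^2)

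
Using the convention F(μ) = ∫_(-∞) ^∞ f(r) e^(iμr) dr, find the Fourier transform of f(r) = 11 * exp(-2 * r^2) 11 * sqrt(2) * sqrt(pi) * exp(-μ^2/8) /2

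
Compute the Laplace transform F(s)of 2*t 2/s^2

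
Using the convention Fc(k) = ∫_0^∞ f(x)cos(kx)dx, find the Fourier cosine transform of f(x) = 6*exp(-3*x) 18/(k^2 + 9)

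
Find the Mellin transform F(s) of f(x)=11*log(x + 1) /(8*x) -11*pi*csc(pi*s) /(8*s - 8) 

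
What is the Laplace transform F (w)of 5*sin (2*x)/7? 10/ (7*(w^2 + 4))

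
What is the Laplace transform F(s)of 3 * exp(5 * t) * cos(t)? 3 * (s - 5)/((s - 5)^2 + 1)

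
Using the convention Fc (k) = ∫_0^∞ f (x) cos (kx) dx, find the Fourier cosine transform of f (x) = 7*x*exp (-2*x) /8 7*(4 - k^2) / (8*(k^2 + 4) ^2) 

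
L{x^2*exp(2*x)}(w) 2/(w - 2)^3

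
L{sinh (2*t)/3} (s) 2/ (3*(s^2 - 4))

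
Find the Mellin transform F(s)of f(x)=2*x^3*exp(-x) 2*gamma(s + 3)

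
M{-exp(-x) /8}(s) -gamma(s) /8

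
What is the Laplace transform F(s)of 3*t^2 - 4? 6/s^3 - 4/s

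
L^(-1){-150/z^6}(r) -5*r^5/4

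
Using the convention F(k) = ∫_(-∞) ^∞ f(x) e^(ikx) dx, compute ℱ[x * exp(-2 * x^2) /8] sqrt(2) * I * sqrt(pi) * k * exp(-k^2/8) /64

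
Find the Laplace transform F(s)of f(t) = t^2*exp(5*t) 2/(s - 5)^3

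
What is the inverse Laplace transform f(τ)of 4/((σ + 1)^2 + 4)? 2 * exp(-τ) * sin(2 * τ)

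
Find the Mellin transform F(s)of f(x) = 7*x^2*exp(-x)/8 7*gamma(s + 2)/8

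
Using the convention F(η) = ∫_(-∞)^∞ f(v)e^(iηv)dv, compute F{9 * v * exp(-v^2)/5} 9 * I * sqrt(pi) * η * exp(-η^2/4)/10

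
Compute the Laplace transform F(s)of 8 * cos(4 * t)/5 8 * s/(5 * (s^2 + 16))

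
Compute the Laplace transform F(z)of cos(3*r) z/(z^2 + 9)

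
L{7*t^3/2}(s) 21/s^4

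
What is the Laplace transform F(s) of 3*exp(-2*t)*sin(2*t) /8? 3/(4*((s+2) ^2+4) ) 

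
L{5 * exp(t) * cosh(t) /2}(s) 5 * (s - 1) /(2 * s * (s - 2) ) 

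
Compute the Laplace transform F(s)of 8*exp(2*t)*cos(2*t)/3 8*(s - 2)/(3*((s - 2)^2 + 4))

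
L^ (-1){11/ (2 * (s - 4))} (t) 11 * exp (4 * t)/2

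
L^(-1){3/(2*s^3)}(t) 3*t^2/4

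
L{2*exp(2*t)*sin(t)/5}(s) 2/(5*((s - 2)^2+1))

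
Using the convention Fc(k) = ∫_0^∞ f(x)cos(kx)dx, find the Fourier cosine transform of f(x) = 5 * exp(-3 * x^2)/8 5 * sqrt(3) * sqrt(pi) * exp(-k^2/12)/48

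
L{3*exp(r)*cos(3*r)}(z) 3*(z - 1)/((z - 1)^2 + 9)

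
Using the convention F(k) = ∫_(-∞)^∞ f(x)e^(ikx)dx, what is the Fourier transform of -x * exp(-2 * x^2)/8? -sqrt(2) * I * sqrt(pi) * k * exp(-k^2/8)/64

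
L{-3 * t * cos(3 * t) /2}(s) 3 * (9 - s^2) /(2 * (s^2 + 9) ^2) 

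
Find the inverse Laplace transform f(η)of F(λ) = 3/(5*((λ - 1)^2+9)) exp(η)*sin(3*η)/5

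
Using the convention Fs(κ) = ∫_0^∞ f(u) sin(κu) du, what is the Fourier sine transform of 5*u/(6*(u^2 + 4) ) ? 5*pi*exp(-2*κ) /12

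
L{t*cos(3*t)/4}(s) (s^2 - 9)/(4*(s^2+9)^2)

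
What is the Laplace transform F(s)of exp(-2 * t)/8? 1/(8 * (s+2))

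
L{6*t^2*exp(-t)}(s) 12/(s+1)^3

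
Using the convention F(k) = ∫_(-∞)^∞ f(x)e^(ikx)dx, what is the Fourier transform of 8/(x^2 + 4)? 4 * pi * exp(-2 * Abs(k))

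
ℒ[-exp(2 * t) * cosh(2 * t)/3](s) (2 - s)/(3 * s * (s - 4))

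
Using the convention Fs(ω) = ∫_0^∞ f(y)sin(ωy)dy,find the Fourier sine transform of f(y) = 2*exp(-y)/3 2*ω/(3*(ω^2 + 1))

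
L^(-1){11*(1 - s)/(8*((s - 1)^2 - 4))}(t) -11*exp(t)*cosh(2*t)/8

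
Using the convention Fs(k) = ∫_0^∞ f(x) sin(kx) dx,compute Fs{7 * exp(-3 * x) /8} 7 * k/(8 * (k^2 + 9) ) 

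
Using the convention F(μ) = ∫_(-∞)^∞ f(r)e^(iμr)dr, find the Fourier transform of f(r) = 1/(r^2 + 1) pi*exp(-Abs(μ))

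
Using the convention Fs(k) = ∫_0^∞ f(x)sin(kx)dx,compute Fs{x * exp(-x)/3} 2 * k/(3 * (k^2 + 1)^2)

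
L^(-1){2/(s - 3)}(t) 2 * exp(3 * t)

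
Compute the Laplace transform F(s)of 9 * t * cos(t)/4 9 * (s^2 - 1)/(4 * (s^2+1)^2)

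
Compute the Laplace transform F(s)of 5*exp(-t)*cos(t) 5*(s + 1)/((s + 1)^2 + 1)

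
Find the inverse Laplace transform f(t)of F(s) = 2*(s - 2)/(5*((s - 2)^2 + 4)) 2*exp(2*t)*cos(2*t)/5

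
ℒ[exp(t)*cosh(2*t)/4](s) (s - 1)/(4*((s - 1)^2-4))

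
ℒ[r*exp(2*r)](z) (z - 2)^(-2)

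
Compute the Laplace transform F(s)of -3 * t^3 -18/s^4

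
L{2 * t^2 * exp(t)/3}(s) 4/(3 * (s - 1)^3)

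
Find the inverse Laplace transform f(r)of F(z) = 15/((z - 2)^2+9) 5 * exp(2 * r) * sin(3 * r)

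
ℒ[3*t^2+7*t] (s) 7/s^2+6/s^3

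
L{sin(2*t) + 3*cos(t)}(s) 2/(s^2 + 4) + 3*s/(s^2 + 1)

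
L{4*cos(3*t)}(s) 4*s/(s^2 + 9)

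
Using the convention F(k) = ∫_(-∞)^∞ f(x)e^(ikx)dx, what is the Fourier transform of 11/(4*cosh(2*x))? 11*pi/(8*cosh(pi*k/4))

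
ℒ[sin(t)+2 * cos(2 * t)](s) 2 * s/(s^2+4)+1/(s^2+1)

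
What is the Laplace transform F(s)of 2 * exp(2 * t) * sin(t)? 2/((s - 2)^2 + 1)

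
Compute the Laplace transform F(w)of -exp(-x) -1/(w + 1)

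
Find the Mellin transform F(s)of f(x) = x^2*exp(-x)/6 gamma(s + 2)/6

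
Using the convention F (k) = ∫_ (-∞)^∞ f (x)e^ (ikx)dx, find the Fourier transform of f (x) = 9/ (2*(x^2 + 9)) 3*pi*exp (-3*Abs (k))/2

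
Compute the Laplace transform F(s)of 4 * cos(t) 4 * s/(s^2 + 1)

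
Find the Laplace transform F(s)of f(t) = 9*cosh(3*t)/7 9*s/(7*(s^2 - 9))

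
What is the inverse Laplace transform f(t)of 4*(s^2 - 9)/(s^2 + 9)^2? 4*t*cos(3*t)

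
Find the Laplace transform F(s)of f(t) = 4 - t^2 4/s - 2/s^3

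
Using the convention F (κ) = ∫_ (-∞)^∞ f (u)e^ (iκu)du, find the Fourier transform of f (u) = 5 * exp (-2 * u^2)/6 5 * sqrt (2) * sqrt (pi) * exp (-κ^2/8)/12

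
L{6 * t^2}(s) 12/s^3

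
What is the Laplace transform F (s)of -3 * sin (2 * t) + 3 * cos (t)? 3 * s/ (s^2 + 1)-6/ (s^2 + 4)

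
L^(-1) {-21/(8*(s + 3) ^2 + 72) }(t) -7*exp(-3*t)*sin(3*t) /8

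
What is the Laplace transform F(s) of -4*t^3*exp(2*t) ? -24/(s - 2) ^4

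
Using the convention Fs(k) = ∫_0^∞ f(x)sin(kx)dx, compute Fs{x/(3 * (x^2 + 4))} pi * exp(-2 * k)/6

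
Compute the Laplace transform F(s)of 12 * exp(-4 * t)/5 12/(5 * (s + 4))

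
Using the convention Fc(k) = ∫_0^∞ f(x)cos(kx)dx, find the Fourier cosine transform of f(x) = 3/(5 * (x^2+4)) 3 * pi * exp(-2 * k)/20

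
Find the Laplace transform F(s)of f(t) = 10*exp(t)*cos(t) 10*(s - 1)/((s - 1)^2 + 1)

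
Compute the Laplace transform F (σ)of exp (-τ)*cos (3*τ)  (σ + 1)/ ( (σ + 1)^2 + 9)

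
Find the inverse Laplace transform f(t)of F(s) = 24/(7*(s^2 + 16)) 6*sin(4*t)/7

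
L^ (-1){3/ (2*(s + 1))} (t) 3*exp (-t)/2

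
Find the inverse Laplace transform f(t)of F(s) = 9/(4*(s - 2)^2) 9*t*exp(2*t)/4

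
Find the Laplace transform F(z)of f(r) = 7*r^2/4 7/(2*z^3)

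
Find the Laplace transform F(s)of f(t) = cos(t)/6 s/(6 * (s^2 + 1))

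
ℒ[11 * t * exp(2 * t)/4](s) 11/(4 * (s - 2)^2)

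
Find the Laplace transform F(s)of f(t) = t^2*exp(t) 2/(s - 1)^3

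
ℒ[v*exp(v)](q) (q - 1)^(-2)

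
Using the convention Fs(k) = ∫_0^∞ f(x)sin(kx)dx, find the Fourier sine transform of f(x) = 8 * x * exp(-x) 16 * k/(k^2 + 1)^2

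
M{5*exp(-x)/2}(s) 5*gamma(s)/2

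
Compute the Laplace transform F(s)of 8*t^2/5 16/(5*s^3)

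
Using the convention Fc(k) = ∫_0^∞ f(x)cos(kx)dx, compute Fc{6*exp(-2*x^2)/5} 3*sqrt(2)*sqrt(pi)*exp(-k^2/8)/10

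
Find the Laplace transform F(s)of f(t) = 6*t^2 12/s^3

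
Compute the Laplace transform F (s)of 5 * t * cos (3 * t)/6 5 * (s^2 - 9)/ (6 * (s^2 + 9)^2)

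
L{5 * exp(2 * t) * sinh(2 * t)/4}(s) 5/(2 * s * (s - 4))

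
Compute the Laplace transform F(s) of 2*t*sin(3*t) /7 12*s/(7*(s^2 + 9) ^2) 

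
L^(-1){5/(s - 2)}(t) 5*exp(2*t)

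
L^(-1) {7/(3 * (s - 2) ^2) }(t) 7 * t * exp(2 * t) /3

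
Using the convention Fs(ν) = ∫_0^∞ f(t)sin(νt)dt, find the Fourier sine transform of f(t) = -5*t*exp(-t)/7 -10*ν/(7*(ν^2 + 1)^2)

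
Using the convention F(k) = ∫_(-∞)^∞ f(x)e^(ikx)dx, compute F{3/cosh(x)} 3*pi/cosh(pi*k/2)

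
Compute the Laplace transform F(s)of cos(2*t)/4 s/(4*(s^2 + 4))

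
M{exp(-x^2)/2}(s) gamma(s/2)/4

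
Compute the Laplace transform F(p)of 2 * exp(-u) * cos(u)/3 2 * (p + 1)/(3 * ((p + 1)^2 + 1))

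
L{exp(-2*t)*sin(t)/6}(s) 1/(6*((s + 2)^2 + 1))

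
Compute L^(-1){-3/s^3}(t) -3*t^2/2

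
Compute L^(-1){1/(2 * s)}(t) 1/2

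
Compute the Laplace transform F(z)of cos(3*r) z/(z^2 + 9)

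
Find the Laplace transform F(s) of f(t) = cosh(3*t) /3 s/(3*(s^2 - 9) ) 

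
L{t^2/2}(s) s^(-3)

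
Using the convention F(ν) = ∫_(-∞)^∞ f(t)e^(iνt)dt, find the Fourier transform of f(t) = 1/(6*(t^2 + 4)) pi*exp(-2*Abs(ν))/12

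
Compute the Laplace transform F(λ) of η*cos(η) (λ^2 - 1) /(λ^2 + 1) ^2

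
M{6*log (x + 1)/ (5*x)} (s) -6*pi*csc (pi*s)/ (5*s - 5)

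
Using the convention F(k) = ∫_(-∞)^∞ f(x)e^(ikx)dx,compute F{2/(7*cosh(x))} 2*pi/(7*cosh(pi*k/2))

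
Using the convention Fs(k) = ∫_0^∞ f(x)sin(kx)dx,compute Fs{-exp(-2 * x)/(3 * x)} -atan(k/2)/3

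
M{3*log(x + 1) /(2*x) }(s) -3*pi*csc(pi*s) /(2*s - 2) 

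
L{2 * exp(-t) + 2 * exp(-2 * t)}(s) 2/(s + 2) + 2/(s + 1)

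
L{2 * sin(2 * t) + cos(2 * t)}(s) 4/(s^2 + 4) + s/(s^2 + 4)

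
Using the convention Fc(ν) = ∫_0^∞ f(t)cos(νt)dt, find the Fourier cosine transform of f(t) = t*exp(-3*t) (9 - ν^2)/(ν^2 + 9)^2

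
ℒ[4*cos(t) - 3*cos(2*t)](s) 4*s/(s^2 + 1) - 3*s/(s^2 + 4)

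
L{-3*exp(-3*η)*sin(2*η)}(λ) -6/((λ + 3)^2 + 4)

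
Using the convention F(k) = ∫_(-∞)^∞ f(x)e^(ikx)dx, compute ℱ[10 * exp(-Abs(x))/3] 20/(3 * (k^2+1))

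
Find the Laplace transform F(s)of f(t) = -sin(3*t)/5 -3/(5*s^2+45)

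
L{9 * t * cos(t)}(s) 9 * (s^2 - 1)/(s^2 + 1)^2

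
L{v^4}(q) 24/q^5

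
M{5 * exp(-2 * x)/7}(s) 5 * gamma(s)/(7 * 2^s)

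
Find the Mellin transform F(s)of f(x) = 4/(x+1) 4*pi*csc(pi*s)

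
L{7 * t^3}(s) 42/s^4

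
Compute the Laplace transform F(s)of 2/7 2/(7 * s)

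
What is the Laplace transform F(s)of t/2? 1/(2*s^2)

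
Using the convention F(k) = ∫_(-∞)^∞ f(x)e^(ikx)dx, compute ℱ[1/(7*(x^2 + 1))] pi*exp(-Abs(k))/7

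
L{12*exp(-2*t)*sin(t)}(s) 12/((s + 2)^2 + 1)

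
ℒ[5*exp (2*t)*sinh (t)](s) 5/ ( (s - 2)^2 - 1)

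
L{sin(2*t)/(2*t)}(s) atan(2/s)/2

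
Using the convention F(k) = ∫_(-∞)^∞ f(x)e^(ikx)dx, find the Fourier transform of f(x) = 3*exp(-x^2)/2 3*sqrt(pi)*exp(-k^2/4)/2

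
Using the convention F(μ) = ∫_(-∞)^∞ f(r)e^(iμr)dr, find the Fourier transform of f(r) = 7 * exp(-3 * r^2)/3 7 * sqrt(3) * sqrt(pi) * exp(-μ^2/12)/9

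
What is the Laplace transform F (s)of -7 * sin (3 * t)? -21/ (s^2+9)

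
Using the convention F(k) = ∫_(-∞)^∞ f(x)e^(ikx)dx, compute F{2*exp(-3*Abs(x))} 12/(k^2+9)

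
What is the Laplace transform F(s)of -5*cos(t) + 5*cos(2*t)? 5*s/(s^2 + 4) - 5*s/(s^2 + 1)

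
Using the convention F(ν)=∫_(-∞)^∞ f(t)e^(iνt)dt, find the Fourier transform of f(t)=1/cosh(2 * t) pi/(2 * cosh(pi * ν/4))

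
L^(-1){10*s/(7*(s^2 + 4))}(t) 10*cos(2*t)/7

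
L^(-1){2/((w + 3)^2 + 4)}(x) exp(-3 * x) * sin(2 * x)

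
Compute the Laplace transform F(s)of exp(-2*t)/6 1/(6*(s+2))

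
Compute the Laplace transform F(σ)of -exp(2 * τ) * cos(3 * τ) (2 - σ)/((σ - 2)^2 + 9)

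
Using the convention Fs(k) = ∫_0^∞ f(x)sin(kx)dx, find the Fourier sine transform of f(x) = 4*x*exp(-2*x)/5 16*k/(5*(k^2 + 4)^2)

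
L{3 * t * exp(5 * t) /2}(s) 3/(2 * (s - 5) ^2) 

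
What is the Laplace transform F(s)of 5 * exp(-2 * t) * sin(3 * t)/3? 5/((s + 2)^2 + 9)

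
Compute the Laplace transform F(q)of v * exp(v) (q - 1)^(-2)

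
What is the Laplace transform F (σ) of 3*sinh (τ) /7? 3/ (7*(σ^2 - 1) ) 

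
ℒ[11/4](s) 11/(4 * s)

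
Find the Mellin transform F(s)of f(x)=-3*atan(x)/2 3*pi*sec(pi*s/2)/(4*s)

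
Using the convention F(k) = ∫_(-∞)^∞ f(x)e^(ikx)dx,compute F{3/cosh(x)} 3 * pi/cosh(pi * k/2)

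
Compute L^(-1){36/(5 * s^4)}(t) 6 * t^3/5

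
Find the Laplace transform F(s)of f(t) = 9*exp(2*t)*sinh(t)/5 9/(5*((s - 2)^2 - 1))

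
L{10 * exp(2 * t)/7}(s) 10/(7 * (s - 2))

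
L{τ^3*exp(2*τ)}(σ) 6/(σ - 2)^4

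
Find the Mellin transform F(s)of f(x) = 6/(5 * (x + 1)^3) 3 * pi * (s - 2) * (s - 1)/(5 * sin(pi * s))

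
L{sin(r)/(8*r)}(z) atan(1/z)/8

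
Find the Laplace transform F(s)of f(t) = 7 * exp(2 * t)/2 7/(2 * (s - 2))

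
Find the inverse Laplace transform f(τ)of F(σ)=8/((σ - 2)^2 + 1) 8*exp(2*τ)*sin(τ)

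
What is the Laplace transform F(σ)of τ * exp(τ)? (σ - 1)^(-2)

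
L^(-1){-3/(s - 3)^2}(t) -3*t*exp(3*t)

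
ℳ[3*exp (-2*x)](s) 3*gamma (s)/2^s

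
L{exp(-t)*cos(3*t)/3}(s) (s+1)/(3*((s+1)^2+9))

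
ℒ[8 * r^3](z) 48/z^4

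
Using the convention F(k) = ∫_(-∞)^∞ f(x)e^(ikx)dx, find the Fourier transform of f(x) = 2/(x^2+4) pi * exp(-2 * Abs(k))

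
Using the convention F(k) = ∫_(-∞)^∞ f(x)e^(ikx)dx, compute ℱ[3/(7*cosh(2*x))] 3*pi/(14*cosh(pi*k/4))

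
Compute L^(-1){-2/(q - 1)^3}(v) -v^2*exp(v)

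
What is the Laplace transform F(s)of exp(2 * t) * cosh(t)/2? (s - 2)/(2 * ((s - 2)^2 - 1))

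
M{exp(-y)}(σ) gamma(σ)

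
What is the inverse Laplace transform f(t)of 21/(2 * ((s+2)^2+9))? 7 * exp(-2 * t) * sin(3 * t)/2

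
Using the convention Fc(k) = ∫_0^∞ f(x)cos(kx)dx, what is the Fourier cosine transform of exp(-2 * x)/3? 2/(3 * (k^2 + 4))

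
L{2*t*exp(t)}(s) 2/(s - 1)^2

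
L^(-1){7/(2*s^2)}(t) 7*t/2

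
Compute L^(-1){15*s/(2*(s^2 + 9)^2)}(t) 5*t*sin(3*t)/4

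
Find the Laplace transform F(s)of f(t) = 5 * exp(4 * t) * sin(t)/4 5/(4 * ((s - 4)^2+1))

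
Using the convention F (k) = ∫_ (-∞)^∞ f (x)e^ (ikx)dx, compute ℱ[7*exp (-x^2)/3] 7*sqrt (pi)*exp (-k^2/4)/3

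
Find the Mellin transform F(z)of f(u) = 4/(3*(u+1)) 4*pi*csc(pi*z)/3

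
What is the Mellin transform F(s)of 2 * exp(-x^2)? gamma(s/2)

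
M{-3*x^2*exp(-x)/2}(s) -3*gamma(s+2)/2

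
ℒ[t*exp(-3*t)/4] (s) 1/(4*(s + 3)^2)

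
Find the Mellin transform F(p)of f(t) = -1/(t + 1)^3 -pi*(p - 2)*(p - 1)/(2*sin(pi*p))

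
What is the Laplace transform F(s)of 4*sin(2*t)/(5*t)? 4*atan(2/s)/5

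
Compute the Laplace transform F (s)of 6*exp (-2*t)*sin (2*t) 12/ ( (s + 2)^2 + 4)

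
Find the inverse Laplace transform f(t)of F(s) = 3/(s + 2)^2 3 * t * exp(-2 * t)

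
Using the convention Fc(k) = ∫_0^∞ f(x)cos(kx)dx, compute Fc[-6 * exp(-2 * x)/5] -12/(5 * k^2 + 20)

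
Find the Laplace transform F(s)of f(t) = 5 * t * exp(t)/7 5/(7 * (s - 1)^2)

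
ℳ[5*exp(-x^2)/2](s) 5*gamma(s/2)/4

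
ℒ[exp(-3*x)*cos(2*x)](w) (w + 3)/((w + 3)^2 + 4)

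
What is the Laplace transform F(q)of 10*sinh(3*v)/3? 10/(q^2 - 9)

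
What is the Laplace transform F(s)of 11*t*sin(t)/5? 22*s/(5*(s^2 + 1)^2)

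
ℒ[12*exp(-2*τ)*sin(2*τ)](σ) 24/((σ+2)^2+4)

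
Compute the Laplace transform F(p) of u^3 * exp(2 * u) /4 3/(2 * (p - 2) ^4) 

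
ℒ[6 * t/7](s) 6/(7 * s^2)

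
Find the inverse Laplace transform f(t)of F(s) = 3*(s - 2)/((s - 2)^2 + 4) 3*exp(2*t)*cos(2*t)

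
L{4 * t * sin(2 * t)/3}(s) 16 * s/(3 * (s^2+4)^2)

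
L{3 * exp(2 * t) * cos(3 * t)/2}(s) 3 * (s - 2)/(2 * ((s - 2)^2 + 9))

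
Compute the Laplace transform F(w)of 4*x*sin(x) 8*w/(w^2 + 1)^2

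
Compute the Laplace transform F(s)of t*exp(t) (s - 1)^(-2)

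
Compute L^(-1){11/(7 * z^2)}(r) 11 * r/7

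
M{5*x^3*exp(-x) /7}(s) 5*gamma(s + 3) /7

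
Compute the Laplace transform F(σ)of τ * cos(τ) (σ^2 - 1)/(σ^2 + 1)^2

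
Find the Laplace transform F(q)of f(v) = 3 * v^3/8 9/(4 * q^4)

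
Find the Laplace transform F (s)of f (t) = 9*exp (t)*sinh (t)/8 9/ (8*s*(s - 2))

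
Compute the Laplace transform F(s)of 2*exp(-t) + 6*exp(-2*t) 6/(s + 2) + 2/(s + 1)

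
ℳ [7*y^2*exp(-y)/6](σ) 7*gamma(σ + 2)/6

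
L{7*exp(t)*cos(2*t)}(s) 7*(s - 1)/((s - 1)^2 + 4)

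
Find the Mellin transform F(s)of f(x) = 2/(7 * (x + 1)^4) gamma(s) * gamma(4 - s)/21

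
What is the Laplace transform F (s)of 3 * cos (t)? 3 * s/ (s^2 + 1)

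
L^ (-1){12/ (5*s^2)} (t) 12*t/5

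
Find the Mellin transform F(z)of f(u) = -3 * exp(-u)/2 -3 * gamma(z)/2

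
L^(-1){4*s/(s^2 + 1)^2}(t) 2*t*sin(t)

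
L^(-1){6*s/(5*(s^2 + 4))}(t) 6*cos(2*t)/5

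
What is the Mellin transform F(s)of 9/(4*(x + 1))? 9*pi*csc(pi*s)/4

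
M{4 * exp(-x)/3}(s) 4 * gamma(s)/3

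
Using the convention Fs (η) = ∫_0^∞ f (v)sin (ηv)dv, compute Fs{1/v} pi/2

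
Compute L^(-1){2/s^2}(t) 2*t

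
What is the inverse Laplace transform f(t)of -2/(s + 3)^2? -2 * t * exp(-3 * t)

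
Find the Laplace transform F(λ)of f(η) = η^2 2/λ^3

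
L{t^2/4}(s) 1/(2*s^3)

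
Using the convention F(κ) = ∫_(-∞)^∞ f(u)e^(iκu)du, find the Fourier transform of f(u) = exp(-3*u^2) sqrt(3)*sqrt(pi)*exp(-κ^2/12)/3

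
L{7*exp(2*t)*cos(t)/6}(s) 7*(s - 2)/(6*((s - 2)^2 + 1))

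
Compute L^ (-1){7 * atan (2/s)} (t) 7 * sin (2 * t)/t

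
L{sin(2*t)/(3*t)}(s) atan(2/s)/3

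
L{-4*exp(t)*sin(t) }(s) -4/((s - 1) ^2 + 1) 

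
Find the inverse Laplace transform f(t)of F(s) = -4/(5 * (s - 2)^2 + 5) -4 * exp(2 * t) * sin(t)/5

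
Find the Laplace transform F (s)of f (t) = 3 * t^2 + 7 7/s + 6/s^3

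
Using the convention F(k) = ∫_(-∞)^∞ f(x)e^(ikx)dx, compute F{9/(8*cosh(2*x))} 9*pi/(16*cosh(pi*k/4))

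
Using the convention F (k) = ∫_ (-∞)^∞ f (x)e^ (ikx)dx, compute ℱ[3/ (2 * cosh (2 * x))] 3 * pi/ (4 * cosh (pi * k/4))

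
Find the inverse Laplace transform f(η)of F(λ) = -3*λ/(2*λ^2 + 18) -3*cos(3*η)/2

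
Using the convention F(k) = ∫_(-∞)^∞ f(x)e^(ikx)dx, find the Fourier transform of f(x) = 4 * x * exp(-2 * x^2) sqrt(2) * I * sqrt(pi) * k * exp(-k^2/8)/2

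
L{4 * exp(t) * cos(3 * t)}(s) 4 * (s - 1)/((s - 1)^2 + 9)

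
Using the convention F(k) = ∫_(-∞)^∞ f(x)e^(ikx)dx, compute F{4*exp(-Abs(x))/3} 8/(3*(k^2 + 1))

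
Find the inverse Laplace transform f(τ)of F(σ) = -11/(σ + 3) -11 * exp(-3 * τ)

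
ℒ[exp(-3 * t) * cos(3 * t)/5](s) (s+3)/(5 * ((s+3)^2+9))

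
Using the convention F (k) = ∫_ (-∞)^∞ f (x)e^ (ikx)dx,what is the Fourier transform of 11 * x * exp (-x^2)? 11 * I * sqrt (pi) * k * exp (-k^2/4)/2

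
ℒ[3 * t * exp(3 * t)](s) 3/(s - 3)^2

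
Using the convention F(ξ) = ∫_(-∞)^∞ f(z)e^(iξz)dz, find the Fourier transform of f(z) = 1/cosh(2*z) pi/(2*cosh(pi*ξ/4))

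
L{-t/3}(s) -1/(3*s^2)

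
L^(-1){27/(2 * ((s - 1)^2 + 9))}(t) 9 * exp(t) * sin(3 * t)/2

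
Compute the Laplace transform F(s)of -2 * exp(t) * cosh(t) 2 * (1 - s)/(s * (s - 2))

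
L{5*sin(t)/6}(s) 5/(6*(s^2 + 1))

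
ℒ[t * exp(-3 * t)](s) (s + 3)^(-2)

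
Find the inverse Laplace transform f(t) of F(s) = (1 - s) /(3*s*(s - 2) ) -exp(t)*cosh(t) /3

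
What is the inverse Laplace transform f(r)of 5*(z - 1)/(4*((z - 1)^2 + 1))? 5*exp(r)*cos(r)/4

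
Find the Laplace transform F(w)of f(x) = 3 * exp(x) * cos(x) 3 * (w - 1)/((w - 1)^2 + 1)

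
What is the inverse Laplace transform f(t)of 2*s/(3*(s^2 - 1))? 2*cosh(t)/3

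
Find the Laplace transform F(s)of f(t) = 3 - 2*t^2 3/s - 4/s^3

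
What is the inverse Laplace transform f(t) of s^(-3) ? t^2/2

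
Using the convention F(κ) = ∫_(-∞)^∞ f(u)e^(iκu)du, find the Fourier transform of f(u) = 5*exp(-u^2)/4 5*sqrt(pi)*exp(-κ^2/4)/4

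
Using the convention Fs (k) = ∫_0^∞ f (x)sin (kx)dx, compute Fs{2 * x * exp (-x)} 4 * k/ (k^2+1)^2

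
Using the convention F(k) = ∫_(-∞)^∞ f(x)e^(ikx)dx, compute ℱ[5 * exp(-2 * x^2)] 5 * sqrt(2) * sqrt(pi) * exp(-k^2/8)/2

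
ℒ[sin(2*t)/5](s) 2/(5*(s^2 + 4))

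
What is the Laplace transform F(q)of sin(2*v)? 2/(q^2 + 4)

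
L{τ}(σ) σ^(-2)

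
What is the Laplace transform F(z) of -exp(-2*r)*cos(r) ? (-z - 2) /((z + 2) ^2 + 1) 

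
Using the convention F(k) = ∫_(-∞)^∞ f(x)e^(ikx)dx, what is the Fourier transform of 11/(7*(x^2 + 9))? 11*pi*exp(-3*Abs(k))/21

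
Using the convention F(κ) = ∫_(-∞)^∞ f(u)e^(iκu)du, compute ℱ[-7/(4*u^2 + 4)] -7*pi*exp(-Abs(κ))/4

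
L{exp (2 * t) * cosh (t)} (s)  (s - 2)/ ( (s - 2)^2 - 1)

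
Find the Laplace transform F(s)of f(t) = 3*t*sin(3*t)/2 9*s/(s^2 + 9)^2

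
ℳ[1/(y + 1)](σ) pi*csc(pi*σ)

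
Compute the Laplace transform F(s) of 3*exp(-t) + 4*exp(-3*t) 4/(s + 3) + 3/(s + 1) 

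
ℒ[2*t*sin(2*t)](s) 8*s/(s^2 + 4)^2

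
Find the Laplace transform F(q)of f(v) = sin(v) 1/(q^2 + 1)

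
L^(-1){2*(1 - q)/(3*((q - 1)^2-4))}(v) -2*exp(v)*cosh(2*v)/3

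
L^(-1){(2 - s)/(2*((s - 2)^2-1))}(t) -exp(2*t)*cosh(t)/2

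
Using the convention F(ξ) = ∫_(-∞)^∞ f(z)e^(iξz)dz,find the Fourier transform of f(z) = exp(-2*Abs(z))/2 2/(ξ^2 + 4)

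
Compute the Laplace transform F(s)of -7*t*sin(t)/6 -7*s/(3*(s^2 + 1)^2)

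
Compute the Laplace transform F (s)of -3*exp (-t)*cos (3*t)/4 3*(-s - 1)/ (4*( (s + 1)^2 + 9))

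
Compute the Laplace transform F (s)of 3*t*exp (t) 3/ (s - 1)^2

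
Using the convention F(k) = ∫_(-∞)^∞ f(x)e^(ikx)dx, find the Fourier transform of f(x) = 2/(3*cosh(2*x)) pi/(3*cosh(pi*k/4))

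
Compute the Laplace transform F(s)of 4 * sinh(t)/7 4/(7 * (s^2 - 1))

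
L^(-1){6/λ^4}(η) η^3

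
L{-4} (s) -4/s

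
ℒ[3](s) 3/s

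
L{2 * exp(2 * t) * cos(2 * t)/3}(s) 2 * (s - 2)/(3 * ((s - 2)^2 + 4))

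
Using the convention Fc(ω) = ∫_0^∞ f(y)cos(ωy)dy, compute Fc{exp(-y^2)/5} sqrt(pi) * exp(-ω^2/4)/10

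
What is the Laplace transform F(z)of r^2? 2/z^3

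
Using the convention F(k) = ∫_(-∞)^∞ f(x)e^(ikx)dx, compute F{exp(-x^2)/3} sqrt(pi)*exp(-k^2/4)/3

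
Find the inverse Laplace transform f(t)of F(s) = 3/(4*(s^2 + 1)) 3*sin(t)/4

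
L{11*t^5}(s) 1320/s^6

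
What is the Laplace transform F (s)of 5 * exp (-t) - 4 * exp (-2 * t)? 5/ (s + 1) - 4/ (s + 2)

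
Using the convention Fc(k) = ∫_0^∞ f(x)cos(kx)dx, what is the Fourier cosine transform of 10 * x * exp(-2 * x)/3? 10 * (4 - k^2)/(3 * (k^2 + 4)^2)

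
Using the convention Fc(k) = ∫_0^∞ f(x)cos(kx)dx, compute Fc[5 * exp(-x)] 5/(k^2 + 1)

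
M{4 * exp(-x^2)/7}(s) 2 * gamma(s/2)/7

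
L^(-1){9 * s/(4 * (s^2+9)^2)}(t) 3 * t * sin(3 * t)/8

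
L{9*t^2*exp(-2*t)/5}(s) 18/(5*(s + 2)^3)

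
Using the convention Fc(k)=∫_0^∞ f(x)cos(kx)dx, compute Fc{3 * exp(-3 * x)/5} 9/(5 * (k^2 + 9))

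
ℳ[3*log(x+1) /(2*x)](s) -3*pi*csc(pi*s) /(2*s - 2) 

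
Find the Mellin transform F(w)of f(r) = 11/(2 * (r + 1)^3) 11 * pi * (w - 2) * (w - 1)/(4 * sin(pi * w))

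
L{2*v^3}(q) 12/q^4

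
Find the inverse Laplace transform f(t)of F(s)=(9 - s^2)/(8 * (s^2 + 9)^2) -t * cos(3 * t)/8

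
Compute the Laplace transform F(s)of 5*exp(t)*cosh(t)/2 5*(s - 1)/(2*s*(s - 2))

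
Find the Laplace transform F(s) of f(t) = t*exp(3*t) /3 1/(3*(s - 3) ^2) 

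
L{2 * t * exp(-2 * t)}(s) 2/(s + 2)^2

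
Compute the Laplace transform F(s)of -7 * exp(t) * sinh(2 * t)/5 -14/(5 * (s - 1)^2 - 20)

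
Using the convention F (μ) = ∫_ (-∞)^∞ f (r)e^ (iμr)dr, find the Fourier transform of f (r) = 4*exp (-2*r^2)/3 2*sqrt (2)*sqrt (pi)*exp (-μ^2/8)/3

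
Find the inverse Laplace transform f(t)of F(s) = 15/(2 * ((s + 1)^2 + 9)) 5 * exp(-t) * sin(3 * t)/2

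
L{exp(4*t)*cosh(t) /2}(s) (s - 4) /(2*((s - 4) ^2 - 1) ) 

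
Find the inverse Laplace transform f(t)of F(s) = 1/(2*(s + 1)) exp(-t)/2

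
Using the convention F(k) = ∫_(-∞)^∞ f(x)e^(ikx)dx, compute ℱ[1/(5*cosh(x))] pi/(5*cosh(pi*k/2))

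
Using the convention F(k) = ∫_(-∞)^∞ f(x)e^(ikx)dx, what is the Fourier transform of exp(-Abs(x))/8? 1/(4*(k^2 + 1))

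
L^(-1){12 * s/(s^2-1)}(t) 12 * cosh(t)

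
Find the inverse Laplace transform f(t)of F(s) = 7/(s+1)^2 7 * t * exp(-t)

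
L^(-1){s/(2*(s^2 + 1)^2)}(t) t*sin(t)/4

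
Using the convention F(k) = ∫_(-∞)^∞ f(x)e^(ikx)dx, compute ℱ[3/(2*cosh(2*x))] 3*pi/(4*cosh(pi*k/4))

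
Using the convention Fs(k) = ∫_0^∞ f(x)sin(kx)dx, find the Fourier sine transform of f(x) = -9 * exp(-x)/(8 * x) -9 * atan(k)/8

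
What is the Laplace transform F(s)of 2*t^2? 4/s^3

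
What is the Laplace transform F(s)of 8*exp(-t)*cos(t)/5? 8*(s+1)/(5*((s+1)^2+1))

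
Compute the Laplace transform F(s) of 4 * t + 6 6/s + 4/s^2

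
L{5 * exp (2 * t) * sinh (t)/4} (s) 5/ (4 * ( (s - 2)^2-1))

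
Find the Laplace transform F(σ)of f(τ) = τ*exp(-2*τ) (σ + 2)^(-2)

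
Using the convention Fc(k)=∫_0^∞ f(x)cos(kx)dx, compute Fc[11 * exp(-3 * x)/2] 33/(2 * (k^2 + 9))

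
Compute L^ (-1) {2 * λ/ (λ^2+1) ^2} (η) η * sin (η) 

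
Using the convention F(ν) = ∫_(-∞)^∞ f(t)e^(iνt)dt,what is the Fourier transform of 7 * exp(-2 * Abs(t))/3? 28/(3 * (ν^2 + 4))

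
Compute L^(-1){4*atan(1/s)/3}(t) 4*sin(t)/(3*t)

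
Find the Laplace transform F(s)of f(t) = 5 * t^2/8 5/(4 * s^3)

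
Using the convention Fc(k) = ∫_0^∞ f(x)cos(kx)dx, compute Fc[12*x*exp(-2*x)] 12*(4 - k^2)/(k^2 + 4)^2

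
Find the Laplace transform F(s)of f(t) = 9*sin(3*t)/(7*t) 9*atan(3/s)/7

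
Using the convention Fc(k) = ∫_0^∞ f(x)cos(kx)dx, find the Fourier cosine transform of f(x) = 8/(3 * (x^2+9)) 4 * pi * exp(-3 * k)/9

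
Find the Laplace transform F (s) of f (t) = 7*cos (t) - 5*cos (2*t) 7*s/ (s^2 + 1) - 5*s/ (s^2 + 4) 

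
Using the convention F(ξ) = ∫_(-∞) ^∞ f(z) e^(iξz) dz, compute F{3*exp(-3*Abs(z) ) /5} 18/(5*(ξ^2 + 9) ) 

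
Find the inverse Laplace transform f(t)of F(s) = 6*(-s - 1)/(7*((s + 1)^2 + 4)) -6*exp(-t)*cos(2*t)/7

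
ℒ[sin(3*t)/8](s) 3/(8*(s^2 + 9))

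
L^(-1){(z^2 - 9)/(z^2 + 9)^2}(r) r*cos(3*r)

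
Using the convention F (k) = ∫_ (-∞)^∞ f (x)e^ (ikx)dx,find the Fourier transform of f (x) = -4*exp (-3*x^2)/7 -4*sqrt (3)*sqrt (pi)*exp (-k^2/12)/21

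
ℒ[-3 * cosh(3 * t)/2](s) -3 * s/(2 * s^2-18)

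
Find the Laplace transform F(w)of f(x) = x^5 120/w^6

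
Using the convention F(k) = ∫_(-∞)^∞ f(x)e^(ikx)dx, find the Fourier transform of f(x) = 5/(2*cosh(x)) 5*pi/(2*cosh(pi*k/2))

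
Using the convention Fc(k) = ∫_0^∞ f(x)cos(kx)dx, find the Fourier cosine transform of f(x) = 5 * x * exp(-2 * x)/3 5 * (4 - k^2)/(3 * (k^2 + 4)^2)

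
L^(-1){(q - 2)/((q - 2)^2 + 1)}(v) exp(2 * v) * cos(v)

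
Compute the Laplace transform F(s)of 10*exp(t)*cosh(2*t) 10*(s - 1)/((s - 1)^2 - 4)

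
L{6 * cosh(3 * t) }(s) 6 * s/(s^2-9) 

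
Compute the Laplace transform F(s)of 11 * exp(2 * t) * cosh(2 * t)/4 11 * (s - 2)/(4 * s * (s - 4))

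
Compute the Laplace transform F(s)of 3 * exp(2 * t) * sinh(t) 3/((s - 2)^2 - 1)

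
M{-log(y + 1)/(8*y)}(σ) pi*csc(pi*σ)/(8*(σ - 1))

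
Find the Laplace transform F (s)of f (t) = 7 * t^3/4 21/ (2 * s^4)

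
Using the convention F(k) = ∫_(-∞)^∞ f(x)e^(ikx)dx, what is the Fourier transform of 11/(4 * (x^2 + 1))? 11 * pi * exp(-Abs(k))/4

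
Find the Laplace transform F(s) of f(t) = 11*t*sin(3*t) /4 33*s/(2*(s^2 + 9) ^2) 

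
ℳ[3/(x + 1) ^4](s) gamma(s) * gamma(4 - s) /2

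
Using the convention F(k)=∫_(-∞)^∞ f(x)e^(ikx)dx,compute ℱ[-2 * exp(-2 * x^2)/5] -sqrt(2) * sqrt(pi) * exp(-k^2/8)/5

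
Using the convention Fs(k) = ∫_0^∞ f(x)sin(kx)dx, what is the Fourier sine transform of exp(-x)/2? k/(2*(k^2 + 1))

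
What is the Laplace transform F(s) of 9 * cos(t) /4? 9 * s/(4 * (s^2 + 1) ) 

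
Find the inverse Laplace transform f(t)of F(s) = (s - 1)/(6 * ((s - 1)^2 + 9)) exp(t) * cos(3 * t)/6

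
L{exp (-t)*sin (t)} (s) 1/ ( (s + 1)^2 + 1)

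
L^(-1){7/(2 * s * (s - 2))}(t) 7 * exp(t) * sinh(t)/2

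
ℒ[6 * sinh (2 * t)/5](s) 12/ (5 * (s^2-4))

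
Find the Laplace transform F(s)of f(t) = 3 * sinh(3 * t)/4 9/(4 * (s^2 - 9))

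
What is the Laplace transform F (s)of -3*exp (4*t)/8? -3/ (8*s - 32)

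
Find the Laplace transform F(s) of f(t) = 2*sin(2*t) 4/(s^2+4) 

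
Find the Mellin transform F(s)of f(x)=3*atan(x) -3*pi*sec(pi*s/2)/(2*s)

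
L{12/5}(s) 12/(5*s)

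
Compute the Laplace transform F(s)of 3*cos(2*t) 3*s/(s^2 + 4)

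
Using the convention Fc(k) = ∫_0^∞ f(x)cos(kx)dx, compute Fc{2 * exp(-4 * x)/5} 8/(5 * (k^2 + 16))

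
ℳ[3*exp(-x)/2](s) 3*gamma(s)/2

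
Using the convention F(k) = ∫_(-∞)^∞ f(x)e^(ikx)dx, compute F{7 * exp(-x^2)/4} 7 * sqrt(pi) * exp(-k^2/4)/4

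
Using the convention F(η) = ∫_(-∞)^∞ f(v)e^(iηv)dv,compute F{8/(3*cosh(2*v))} 4*pi/(3*cosh(pi*η/4))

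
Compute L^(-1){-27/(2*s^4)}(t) -9*t^3/4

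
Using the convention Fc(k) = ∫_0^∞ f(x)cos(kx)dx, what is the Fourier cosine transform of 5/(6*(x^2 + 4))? 5*pi*exp(-2*k)/24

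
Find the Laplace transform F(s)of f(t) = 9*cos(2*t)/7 9*s/(7*(s^2 + 4))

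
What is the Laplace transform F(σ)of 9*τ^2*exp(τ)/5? 18/(5*(σ - 1)^3)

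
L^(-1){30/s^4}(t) 5*t^3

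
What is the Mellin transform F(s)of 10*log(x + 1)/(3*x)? -10*pi*csc(pi*s)/(3*s - 3)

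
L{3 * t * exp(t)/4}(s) 3/(4 * (s - 1)^2)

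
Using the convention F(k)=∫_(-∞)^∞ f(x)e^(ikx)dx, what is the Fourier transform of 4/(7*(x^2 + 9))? 4*pi*exp(-3*Abs(k))/21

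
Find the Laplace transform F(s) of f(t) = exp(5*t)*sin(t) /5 1/(5*((s - 5) ^2 + 1) ) 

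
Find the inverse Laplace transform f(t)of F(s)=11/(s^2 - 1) 11*sinh(t)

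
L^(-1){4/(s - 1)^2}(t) 4 * t * exp(t)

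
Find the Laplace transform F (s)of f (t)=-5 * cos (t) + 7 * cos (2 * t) 7 * s/ (s^2 + 4) - 5 * s/ (s^2 + 1)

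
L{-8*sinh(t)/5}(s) -8/(5*s^2 - 5)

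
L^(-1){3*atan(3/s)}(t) 3*sin(3*t)/t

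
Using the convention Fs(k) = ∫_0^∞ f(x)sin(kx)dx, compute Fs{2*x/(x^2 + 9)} pi*exp(-3*k)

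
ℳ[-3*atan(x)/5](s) 3*pi*sec(pi*s/2)/(10*s)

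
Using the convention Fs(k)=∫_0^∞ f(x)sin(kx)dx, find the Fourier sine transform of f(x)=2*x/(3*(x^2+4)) pi*exp(-2*k)/3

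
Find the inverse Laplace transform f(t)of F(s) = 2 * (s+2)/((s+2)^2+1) 2 * exp(-2 * t) * cos(t)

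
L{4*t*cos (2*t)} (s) 4*(s^2 - 4)/ (s^2 + 4)^2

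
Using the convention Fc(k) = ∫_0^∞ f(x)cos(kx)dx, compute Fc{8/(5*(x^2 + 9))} 4*pi*exp(-3*k)/15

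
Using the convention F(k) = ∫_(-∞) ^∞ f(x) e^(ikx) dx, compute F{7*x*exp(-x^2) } 7*I*sqrt(pi)*k*exp(-k^2/4) /2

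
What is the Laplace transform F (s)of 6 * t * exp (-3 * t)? 6/ (s + 3)^2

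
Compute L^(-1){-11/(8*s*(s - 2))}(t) -11*exp(t)*sinh(t)/8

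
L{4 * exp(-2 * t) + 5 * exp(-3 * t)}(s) 5/(s + 3) + 4/(s + 2)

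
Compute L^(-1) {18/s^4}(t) 3*t^3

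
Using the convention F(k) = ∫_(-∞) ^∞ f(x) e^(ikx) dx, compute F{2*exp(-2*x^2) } sqrt(2)*sqrt(pi)*exp(-k^2/8) 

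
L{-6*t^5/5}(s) -144/s^6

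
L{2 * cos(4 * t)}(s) 2 * s/(s^2 + 16)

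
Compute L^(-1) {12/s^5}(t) t^4/2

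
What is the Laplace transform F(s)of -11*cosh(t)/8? -11*s/(8*s^2 - 8)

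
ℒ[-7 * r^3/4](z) -21/(2 * z^4)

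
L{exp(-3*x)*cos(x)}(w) (w + 3)/((w + 3)^2 + 1)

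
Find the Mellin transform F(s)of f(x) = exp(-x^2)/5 gamma(s/2)/10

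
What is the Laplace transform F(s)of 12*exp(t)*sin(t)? 12/((s - 1)^2 + 1)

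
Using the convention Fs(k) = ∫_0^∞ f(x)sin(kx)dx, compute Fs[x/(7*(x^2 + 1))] pi*exp(-k)/14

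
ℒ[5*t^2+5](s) 10/s^3+5/s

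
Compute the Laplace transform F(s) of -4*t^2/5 -8/(5*s^3) 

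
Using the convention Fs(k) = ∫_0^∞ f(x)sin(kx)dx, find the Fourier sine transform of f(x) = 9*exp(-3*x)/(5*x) 9*atan(k/3)/5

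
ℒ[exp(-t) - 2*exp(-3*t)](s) 1/(s+1) - 2/(s+3)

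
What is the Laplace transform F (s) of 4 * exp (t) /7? 4/ (7 * (s - 1) ) 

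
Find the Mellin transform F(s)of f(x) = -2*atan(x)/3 pi*sec(pi*s/2)/(3*s)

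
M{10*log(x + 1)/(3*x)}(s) -10*pi*csc(pi*s)/(3*s - 3)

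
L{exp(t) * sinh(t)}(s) 1/(s * (s - 2))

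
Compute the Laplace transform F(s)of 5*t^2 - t 10/s^3 - 1/s^2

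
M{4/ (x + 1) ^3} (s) 2 * pi * (s - 2) * (s - 1) /sin (pi * s) 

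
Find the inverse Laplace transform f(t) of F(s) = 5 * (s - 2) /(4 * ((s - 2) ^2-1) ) 5 * exp(2 * t) * cosh(t) /4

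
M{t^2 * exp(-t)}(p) gamma(p + 2)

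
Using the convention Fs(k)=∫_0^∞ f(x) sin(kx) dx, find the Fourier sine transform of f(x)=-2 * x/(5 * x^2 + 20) -pi * exp(-2 * k) /5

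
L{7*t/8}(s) 7/(8*s^2)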